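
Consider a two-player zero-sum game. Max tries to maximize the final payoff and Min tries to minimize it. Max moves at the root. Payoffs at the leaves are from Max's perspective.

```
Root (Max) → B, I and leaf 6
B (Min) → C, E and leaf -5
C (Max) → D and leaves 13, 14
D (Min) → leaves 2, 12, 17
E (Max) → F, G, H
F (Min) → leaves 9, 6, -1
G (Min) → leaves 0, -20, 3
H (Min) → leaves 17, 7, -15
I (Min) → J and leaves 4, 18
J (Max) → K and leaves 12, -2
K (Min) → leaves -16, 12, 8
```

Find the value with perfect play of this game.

D (Min): min(2, 12, 17) = 2
C (Max): max(2, 13, 14) = 14
F (Min): min(9, 6, -1) = -1
G (Min): min(0, -20, 3) = -20
H (Min): min(17, 7, -15) = -15
E (Max): max(-1, -20, -15) = -1
B (Min): min(14, -1, -5) = -5
K (Min): min(-16, 12, 8) = -16
J (Max): max(-16, 12, -2) = 12
I (Min): min(12, 4, 18) = 4
Root (Max): max(-5, 4, 6) = 6

6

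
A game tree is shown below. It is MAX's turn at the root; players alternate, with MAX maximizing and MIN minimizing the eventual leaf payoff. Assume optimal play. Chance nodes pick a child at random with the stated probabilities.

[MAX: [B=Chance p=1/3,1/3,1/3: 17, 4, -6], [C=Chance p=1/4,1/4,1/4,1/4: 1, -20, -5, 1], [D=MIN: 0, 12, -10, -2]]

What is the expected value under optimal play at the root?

5

B (Chance): 1/3·17 + 1/3·4 + 1/3·-6 = 5
C (Chance): 1/4·1 + 1/4·-20 + 1/4·-5 + 1/4·1 = -5.75
D (MIN): min(0, 12, -10, -2) = -10
Root (MAX): max(5, -5.75, -10) = 5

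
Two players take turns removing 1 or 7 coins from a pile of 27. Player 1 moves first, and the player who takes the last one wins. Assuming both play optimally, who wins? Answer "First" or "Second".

W/L table (W = player to move can force a win):
i:   0  1  2  3  4  5  6  7  8  9 10 11 12 13 14 15 16 17 18 19 20 21 22 23 24 25 26 27
     L  W  L  W  L  W  L  W  L  W  L  W  L  W  L  W  L  W  L  W  L  W  L  W  L  W  L  W
Position 27 is W, so the first player wins.

First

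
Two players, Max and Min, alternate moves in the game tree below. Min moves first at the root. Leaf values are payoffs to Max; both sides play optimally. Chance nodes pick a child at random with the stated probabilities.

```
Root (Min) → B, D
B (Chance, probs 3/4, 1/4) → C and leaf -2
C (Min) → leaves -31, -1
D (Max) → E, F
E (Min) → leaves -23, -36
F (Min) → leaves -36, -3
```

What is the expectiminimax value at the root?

C (Min): min(-31, -1) = -31
B (Chance): 3/4·-31 + 1/4·-2 = -23.75
E (Min): min(-23, -36) = -36
F (Min): min(-36, -3) = -36
D (Max): max(-36, -36) = -36
Root (Min): min(-23.75, -36) = -36

-36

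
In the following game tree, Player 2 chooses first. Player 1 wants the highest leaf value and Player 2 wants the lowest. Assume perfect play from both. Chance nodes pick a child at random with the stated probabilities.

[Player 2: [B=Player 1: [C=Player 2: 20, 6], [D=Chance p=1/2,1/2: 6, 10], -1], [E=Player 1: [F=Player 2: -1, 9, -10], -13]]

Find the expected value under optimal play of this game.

C (Player 2): min(20, 6) = 6
D (Chance): 1/2·6 + 1/2·10 = 8
B (Player 1): max(6, 8, -1) = 8
F (Player 2): min(-1, 9, -10) = -10
E (Player 1): max(-10, -13) = -10
Root (Player 2): min(8, -10) = -10

-10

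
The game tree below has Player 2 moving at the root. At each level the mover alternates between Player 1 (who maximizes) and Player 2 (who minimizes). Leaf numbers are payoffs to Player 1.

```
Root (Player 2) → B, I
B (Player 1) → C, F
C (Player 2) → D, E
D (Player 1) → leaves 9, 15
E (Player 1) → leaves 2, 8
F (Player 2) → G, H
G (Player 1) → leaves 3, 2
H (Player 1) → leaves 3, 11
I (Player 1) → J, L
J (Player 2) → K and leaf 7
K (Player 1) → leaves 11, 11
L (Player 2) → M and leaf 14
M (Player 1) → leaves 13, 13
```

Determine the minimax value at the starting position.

8

D (Player 1): max(9, 15) = 15
E (Player 1): max(2, 8) = 8
C (Player 2): min(15, 8) = 8
G (Player 1): max(3, 2) = 3
H (Player 1): max(3, 11) = 11
F (Player 2): min(3, 11) = 3
B (Player 1): max(8, 3) = 8
K (Player 1): max(11, 11) = 11
J (Player 2): min(11, 7) = 7
M (Player 1): max(13, 13) = 13
L (Player 2): min(13, 14) = 13
I (Player 1): max(7, 13) = 13
Root (Player 2): min(8, 13) = 8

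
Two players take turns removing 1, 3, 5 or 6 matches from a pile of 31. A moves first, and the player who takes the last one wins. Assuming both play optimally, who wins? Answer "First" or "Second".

W/L table (W = player to move can force a win):
i:   0  1  2  3  4  5  6  7  8  9 10 11 12 13 14 15 16 17 18 19 20 21 22 23 24 25 26 27 28 29 30 31
     L  W  L  W  L  W  W  W  W  W  W  L  W  L  W  L  W  W  W  W  W  W  L  W  L  W  L  W  W  W  W  W
Position 31 is W, so the first player wins.

First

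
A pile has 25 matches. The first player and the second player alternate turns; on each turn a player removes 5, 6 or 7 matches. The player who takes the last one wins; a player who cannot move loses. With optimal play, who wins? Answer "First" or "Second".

i:   0  1  2  3  4  5  6  7  8  9 10 11 12 13 14 15 16 17 18 19 20 21 22 23 24 25
     L  L  L  L  L  W  W  W  W  W  W  W  L  L  L  L  L  W  W  W  W  W  W  W  L  L
Position 25 is L, so the second player wins.

Second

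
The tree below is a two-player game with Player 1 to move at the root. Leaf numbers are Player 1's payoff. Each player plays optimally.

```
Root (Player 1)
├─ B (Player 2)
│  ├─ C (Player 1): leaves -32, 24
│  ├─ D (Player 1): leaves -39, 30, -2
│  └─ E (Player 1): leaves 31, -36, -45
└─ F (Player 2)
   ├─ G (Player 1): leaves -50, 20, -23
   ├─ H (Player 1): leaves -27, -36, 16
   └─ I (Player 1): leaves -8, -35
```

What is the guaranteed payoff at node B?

24

C: max(-32, 24) = 24
D: max(-39, 30, -2) = 30
E: max(31, -36, -45) = 31
B: min(24, 30, 31) = 24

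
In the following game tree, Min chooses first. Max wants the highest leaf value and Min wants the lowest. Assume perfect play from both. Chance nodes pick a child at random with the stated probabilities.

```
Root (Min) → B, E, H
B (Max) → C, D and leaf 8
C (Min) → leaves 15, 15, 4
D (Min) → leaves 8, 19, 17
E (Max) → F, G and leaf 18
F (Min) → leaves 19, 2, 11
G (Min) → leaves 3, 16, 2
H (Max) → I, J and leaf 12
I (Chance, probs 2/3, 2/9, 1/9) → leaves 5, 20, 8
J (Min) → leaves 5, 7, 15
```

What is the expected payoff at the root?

8

C (Min): min(15, 15, 4) = 4
D (Min): min(8, 19, 17) = 8
B (Max): max(4, 8, 8) = 8
F (Min): min(19, 2, 11) = 2
G (Min): min(3, 16, 2) = 2
E (Max): max(2, 2, 18) = 18
I (Chance): 2/3·5 + 2/9·20 + 1/9·8 = 8.67
J (Min): min(5, 7, 15) = 5
H (Max): max(8.67, 5, 12) = 12
Root (Min): min(8, 18, 12) = 8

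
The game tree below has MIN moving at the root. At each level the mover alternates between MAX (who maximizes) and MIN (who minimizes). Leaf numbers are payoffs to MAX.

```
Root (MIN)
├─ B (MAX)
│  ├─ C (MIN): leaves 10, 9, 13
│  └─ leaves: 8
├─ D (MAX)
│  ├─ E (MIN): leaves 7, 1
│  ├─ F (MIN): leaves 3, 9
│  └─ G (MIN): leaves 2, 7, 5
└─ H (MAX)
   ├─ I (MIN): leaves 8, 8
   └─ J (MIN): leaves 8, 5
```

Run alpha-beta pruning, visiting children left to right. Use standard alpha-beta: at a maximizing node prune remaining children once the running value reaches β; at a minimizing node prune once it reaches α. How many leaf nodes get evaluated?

11

C [α=-∞,β=+∞]: v=9
B [α=-∞,β=+∞]: v=9
E [α=-∞,β=9]: v=1
F [α=1,β=9]: v=3
G [α=3,β=9]: v=2 after child 1 ≤ α → α-cutoff, skip 2
D [α=-∞,β=9]: v=3
I [α=-∞,β=3]: v=8
H [α=-∞,β=3]: v=8 after child 1 ≥ β → β-cutoff, skip 1
Root [α=-∞,β=+∞]: v=3
Leaves evaluated: 11 of 15.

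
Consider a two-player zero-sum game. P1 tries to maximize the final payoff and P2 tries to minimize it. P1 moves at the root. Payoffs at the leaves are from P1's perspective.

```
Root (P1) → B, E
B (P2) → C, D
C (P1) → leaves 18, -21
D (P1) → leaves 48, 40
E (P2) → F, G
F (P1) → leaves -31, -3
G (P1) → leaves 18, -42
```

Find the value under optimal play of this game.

18

C (P1): max(18, -21) = 18
D (P1): max(48, 40) = 48
B (P2): min(18, 48) = 18
F (P1): max(-31, -3) = -3
G (P1): max(18, -42) = 18
E (P2): min(-3, 18) = -3
Root (P1): max(18, -3) = 18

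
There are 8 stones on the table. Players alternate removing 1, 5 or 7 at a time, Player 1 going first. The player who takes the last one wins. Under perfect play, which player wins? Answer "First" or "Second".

Second

i:   0  1  2  3  4  5  6  7  8
     L  W  L  W  L  W  L  W  L
Position 8 is L, so the second player wins.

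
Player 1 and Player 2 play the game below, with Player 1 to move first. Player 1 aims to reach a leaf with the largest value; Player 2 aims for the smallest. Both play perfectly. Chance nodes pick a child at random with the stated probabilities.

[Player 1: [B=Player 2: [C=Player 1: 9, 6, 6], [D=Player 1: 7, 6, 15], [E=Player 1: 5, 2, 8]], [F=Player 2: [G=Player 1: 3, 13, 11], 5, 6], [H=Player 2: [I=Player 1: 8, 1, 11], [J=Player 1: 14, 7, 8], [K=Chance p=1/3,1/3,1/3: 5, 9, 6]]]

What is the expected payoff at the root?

8

C (Player 1): max(9, 6, 6) = 9
D (Player 1): max(7, 6, 15) = 15
E (Player 1): max(5, 2, 8) = 8
B (Player 2): min(9, 15, 8) = 8
G (Player 1): max(3, 13, 11) = 13
F (Player 2): min(13, 5, 6) = 5
I (Player 1): max(8, 1, 11) = 11
J (Player 1): max(14, 7, 8) = 14
K (Chance): 1/3·5 + 1/3·9 + 1/3·6 = 6.67
H (Player 2): min(11, 14, 6.67) = 6.67
Root (Player 1): max(8, 5, 6.67) = 8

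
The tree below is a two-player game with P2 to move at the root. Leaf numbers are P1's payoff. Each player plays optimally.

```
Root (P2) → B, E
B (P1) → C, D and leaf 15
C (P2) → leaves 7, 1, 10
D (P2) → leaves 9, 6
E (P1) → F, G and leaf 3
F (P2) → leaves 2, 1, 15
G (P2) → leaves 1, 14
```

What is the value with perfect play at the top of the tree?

3

C (P2): min(7, 1, 10) = 1
D (P2): min(9, 6) = 6
B (P1): max(1, 6, 15) = 15
F (P2): min(2, 1, 15) = 1
G (P2): min(1, 14) = 1
E (P1): max(1, 1, 3) = 3
Root (P2): min(15, 3) = 3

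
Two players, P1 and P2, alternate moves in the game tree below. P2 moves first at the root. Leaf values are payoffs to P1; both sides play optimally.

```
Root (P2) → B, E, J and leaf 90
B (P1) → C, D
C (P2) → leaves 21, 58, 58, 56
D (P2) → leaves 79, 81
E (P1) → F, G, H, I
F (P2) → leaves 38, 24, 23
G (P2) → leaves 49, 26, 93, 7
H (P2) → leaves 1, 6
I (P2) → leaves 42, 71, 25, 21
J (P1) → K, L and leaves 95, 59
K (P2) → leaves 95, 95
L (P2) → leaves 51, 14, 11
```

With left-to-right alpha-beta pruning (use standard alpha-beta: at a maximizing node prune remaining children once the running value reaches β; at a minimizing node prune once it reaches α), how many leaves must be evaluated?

C [α=-∞,β=+∞]: v=21
D [α=21,β=+∞]: v=79
B [α=-∞,β=+∞]: v=79
F [α=-∞,β=79]: v=23
G [α=23,β=79]: v=7
H [α=23,β=79]: v=1 after child 1 ≤ α → α-cutoff, skip 1
I [α=23,β=79]: v=21
E [α=-∞,β=79]: v=23
K [α=-∞,β=23]: v=95
J [α=-∞,β=23]: v=95 after child 1 ≥ β → β-cutoff, skip 3
Root [α=-∞,β=+∞]: v=23
Leaves evaluated: 21 of 27.

21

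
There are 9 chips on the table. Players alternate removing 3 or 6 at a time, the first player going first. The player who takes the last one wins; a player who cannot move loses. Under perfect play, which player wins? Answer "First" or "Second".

i:   0  1  2  3  4  5  6  7  8  9
     L  L  L  W  W  W  W  W  W  L
Position 9 is L, so the second player wins.

Second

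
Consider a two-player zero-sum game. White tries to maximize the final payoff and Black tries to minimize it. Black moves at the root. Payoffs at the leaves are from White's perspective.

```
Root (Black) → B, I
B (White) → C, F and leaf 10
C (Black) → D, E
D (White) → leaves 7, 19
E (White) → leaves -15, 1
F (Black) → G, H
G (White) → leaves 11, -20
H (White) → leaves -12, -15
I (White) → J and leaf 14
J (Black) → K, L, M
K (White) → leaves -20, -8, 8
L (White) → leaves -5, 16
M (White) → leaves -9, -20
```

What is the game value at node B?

D: max(7, 19) = 19
E: max(-15, 1) = 1
C: min(19, 1) = 1
G: max(11, -20) = 11
H: max(-12, -15) = -12
F: min(11, -12) = -12
B: max(1, -12, 10) = 10

10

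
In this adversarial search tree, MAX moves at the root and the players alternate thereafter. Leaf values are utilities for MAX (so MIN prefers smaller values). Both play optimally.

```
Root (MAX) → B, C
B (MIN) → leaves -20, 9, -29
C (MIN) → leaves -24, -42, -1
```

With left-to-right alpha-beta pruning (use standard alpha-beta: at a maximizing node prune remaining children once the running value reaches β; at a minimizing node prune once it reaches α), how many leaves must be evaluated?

B [α=-∞,β=+∞]: v=-29
C [α=-29,β=+∞]: v=-42 after child 2 ≤ α → α-cutoff, skip 1
Root [α=-∞,β=+∞]: v=-29
Leaves evaluated: 5 of 6.

5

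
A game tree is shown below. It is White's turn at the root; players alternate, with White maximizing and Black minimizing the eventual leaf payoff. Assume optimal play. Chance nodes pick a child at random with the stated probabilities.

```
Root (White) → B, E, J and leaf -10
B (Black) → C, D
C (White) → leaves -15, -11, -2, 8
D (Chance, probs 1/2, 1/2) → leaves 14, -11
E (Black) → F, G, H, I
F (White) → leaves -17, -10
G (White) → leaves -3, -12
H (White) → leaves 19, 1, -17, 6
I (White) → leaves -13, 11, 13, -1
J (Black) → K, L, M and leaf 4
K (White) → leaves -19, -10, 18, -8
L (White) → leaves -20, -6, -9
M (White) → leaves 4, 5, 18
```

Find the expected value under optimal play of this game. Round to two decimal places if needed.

C (White): max(-15, -11, -2, 8) = 8
D (Chance): 1/2·14 + 1/2·-11 = 1.5
B (Black): min(8, 1.5) = 1.5
F (White): max(-17, -10) = -10
G (White): max(-3, -12) = -3
H (White): max(19, 1, -17, 6) = 19
I (White): max(-13, 11, 13, -1) = 13
E (Black): min(-10, -3, 19, 13) = -10
K (White): max(-19, -10, 18, -8) = 18
L (White): max(-20, -6, -9) = -6
M (White): max(4, 5, 18) = 18
J (Black): min(18, -6, 18, 4) = -6
Root (White): max(1.5, -10, -6, -10) = 1.5

1.5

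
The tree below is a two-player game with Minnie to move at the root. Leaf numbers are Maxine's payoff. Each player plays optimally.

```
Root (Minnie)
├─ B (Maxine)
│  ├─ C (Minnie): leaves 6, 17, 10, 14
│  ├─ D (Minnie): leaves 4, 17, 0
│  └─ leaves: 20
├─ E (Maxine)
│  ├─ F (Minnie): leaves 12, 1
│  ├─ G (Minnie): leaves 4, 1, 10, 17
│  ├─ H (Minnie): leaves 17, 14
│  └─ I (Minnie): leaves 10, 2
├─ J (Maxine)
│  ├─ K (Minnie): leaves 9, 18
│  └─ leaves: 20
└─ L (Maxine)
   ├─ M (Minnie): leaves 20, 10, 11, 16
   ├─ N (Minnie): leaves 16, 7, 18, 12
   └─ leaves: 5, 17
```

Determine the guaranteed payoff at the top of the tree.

C (Minnie): min(6, 17, 10, 14) = 6
D (Minnie): min(4, 17, 0) = 0
B (Maxine): max(6, 0, 20) = 20
F (Minnie): min(12, 1) = 1
G (Minnie): min(4, 1, 10, 17) = 1
H (Minnie): min(17, 14) = 14
I (Minnie): min(10, 2) = 2
E (Maxine): max(1, 1, 14, 2) = 14
K (Minnie): min(9, 18) = 9
J (Maxine): max(9, 20) = 20
M (Minnie): min(20, 10, 11, 16) = 10
N (Minnie): min(16, 7, 18, 12) = 7
L (Maxine): max(10, 7, 5, 17) = 17
Root (Minnie): min(20, 14, 20, 17) = 14

14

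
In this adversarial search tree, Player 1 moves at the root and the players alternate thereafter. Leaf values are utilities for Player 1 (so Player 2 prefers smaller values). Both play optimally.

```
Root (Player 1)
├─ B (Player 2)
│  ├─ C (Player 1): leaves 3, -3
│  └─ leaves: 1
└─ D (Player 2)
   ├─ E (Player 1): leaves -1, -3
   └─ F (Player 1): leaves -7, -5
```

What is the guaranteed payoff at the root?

C (Player 1): max(3, -3) = 3
B (Player 2): min(3, 1) = 1
E (Player 1): max(-1, -3) = -1
F (Player 1): max(-7, -5) = -5
D (Player 2): min(-1, -5) = -5
Root (Player 1): max(1, -5) = 1

1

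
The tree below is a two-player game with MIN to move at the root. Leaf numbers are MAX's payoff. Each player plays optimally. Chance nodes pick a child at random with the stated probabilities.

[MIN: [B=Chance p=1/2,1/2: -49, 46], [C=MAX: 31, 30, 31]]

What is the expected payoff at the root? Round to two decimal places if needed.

B (Chance): 1/2·-49 + 1/2·46 = -1.5
C (MAX): max(31, 30, 31) = 31
Root (MIN): min(-1.5, 31) = -1.5

-1.5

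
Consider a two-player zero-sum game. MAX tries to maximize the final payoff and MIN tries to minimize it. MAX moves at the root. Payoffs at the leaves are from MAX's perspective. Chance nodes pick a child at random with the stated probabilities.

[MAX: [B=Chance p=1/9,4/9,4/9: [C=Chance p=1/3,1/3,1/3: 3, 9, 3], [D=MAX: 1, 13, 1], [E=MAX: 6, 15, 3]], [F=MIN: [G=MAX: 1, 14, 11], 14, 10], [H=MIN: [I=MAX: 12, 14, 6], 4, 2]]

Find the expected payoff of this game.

C (Chance): 1/3·3 + 1/3·9 + 1/3·3 = 5
D (MAX): max(1, 13, 1) = 13
E (MAX): max(6, 15, 3) = 15
B (Chance): 1/9·5 + 4/9·13 + 4/9·15 = 13
G (MAX): max(1, 14, 11) = 14
F (MIN): min(14, 14, 10) = 10
I (MAX): max(12, 14, 6) = 14
H (MIN): min(14, 4, 2) = 2
Root (MAX): max(13, 10, 2) = 13

13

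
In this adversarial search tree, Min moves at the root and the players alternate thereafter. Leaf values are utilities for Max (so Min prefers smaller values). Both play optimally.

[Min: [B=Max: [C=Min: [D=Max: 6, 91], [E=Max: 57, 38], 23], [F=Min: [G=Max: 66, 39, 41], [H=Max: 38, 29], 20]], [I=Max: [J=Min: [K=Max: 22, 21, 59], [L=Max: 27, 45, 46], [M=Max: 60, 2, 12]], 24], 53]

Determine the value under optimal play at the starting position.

23

D (Max): max(6, 91) = 91
E (Max): max(57, 38) = 57
C (Min): min(91, 57, 23) = 23
G (Max): max(66, 39, 41) = 66
H (Max): max(38, 29) = 38
F (Min): min(66, 38, 20) = 20
B (Max): max(23, 20) = 23
K (Max): max(22, 21, 59) = 59
L (Max): max(27, 45, 46) = 46
M (Max): max(60, 2, 12) = 60
J (Min): min(59, 46, 60) = 46
I (Max): max(46, 24) = 46
Root (Min): min(23, 46, 53) = 23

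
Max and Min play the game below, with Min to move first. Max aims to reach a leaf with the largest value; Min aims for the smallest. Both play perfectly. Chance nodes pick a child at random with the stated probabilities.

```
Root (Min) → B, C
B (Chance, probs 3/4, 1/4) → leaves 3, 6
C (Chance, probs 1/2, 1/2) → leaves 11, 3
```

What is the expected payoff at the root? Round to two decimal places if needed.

B (Chance): 3/4·3 + 1/4·6 = 3.75
C (Chance): 1/2·11 + 1/2·3 = 7
Root (Min): min(3.75, 7) = 3.75

3.75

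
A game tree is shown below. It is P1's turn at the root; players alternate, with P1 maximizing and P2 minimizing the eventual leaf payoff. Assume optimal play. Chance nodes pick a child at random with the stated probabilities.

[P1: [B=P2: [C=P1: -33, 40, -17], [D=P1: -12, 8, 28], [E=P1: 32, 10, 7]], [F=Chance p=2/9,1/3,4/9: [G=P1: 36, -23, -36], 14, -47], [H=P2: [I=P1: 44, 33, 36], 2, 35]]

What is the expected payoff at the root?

C (P1): max(-33, 40, -17) = 40
D (P1): max(-12, 8, 28) = 28
E (P1): max(32, 10, 7) = 32
B (P2): min(40, 28, 32) = 28
G (P1): max(36, -23, -36) = 36
F (Chance): 2/9·36 + 1/3·14 + 4/9·-47 = -8.22
I (P1): max(44, 33, 36) = 44
H (P2): min(44, 2, 35) = 2
Root (P1): max(28, -8.22, 2) = 28

28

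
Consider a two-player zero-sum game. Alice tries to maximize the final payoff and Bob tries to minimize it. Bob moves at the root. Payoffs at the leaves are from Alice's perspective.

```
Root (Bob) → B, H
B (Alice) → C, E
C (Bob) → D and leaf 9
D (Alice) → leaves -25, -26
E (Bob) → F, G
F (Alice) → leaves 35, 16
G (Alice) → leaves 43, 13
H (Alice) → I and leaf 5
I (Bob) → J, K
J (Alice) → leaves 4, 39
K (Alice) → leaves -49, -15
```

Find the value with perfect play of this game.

5

D (Alice): max(-25, -26) = -25
C (Bob): min(-25, 9) = -25
F (Alice): max(35, 16) = 35
G (Alice): max(43, 13) = 43
E (Bob): min(35, 43) = 35
B (Alice): max(-25, 35) = 35
J (Alice): max(4, 39) = 39
K (Alice): max(-49, -15) = -15
I (Bob): min(39, -15) = -15
H (Alice): max(-15, 5) = 5
Root (Bob): min(35, 5) = 5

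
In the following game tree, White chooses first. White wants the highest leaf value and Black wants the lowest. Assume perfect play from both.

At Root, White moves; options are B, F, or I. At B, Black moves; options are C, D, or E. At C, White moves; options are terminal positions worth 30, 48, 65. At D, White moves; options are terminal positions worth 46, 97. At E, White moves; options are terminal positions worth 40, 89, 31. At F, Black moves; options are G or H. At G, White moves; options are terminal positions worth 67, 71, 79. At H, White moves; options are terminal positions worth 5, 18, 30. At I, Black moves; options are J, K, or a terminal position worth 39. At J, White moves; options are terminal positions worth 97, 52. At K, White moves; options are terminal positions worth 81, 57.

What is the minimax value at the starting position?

65

C (White): max(30, 48, 65) = 65
D (White): max(46, 97) = 97
E (White): max(40, 89, 31) = 89
B (Black): min(65, 97, 89) = 65
G (White): max(67, 71, 79) = 79
H (White): max(5, 18, 30) = 30
F (Black): min(79, 30) = 30
J (White): max(97, 52) = 97
K (White): max(81, 57) = 81
I (Black): min(97, 81, 39) = 39
Root (White): max(65, 30, 39) = 65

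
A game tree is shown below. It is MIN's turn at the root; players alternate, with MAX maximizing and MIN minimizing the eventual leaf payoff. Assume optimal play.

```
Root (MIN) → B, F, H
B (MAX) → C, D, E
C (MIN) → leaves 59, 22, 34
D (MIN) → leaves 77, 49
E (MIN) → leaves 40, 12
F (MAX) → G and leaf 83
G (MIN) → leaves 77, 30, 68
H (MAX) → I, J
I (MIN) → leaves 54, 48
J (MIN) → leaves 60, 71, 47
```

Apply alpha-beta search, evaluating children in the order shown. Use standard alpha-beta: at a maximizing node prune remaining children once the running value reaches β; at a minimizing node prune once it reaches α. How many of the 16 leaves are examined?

15

C [α=-∞,β=+∞]: v=22
D [α=22,β=+∞]: v=49
E [α=49,β=+∞]: v=40 after child 1 ≤ α → α-cutoff, skip 1
B [α=-∞,β=+∞]: v=49
G [α=-∞,β=49]: v=30
F [α=-∞,β=49]: v=83
I [α=-∞,β=49]: v=48
J [α=48,β=49]: v=47
H [α=-∞,β=49]: v=48
Root [α=-∞,β=+∞]: v=48
Leaves evaluated: 15 of 16.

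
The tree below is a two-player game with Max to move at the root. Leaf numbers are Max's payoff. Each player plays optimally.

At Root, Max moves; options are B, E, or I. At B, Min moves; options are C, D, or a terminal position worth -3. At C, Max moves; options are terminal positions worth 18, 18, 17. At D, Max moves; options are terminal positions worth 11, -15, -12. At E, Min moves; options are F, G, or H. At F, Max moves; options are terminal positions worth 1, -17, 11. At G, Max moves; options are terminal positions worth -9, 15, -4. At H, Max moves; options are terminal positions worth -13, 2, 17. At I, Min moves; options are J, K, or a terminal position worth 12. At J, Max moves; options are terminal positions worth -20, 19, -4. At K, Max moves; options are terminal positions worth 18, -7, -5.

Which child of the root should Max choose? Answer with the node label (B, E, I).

I

C (Max): max(18, 18, 17) = 18
D (Max): max(11, -15, -12) = 11
B (Min): min(18, 11, -3) = -3
F (Max): max(1, -17, 11) = 11
G (Max): max(-9, 15, -4) = 15
H (Max): max(-13, 2, 17) = 17
E (Min): min(11, 15, 17) = 11
J (Max): max(-20, 19, -4) = 19
K (Max): max(18, -7, -5) = 18
I (Min): min(19, 18, 12) = 12
Root (Max): max(-3, 11, 12) = 12
Max picks the child with the highest value: I (value 12).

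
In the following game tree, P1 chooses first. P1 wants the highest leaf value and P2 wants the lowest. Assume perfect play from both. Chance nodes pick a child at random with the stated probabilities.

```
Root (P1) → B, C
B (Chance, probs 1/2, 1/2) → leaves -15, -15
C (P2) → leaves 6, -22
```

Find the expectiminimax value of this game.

B (Chance): 1/2·-15 + 1/2·-15 = -15
C (P2): min(6, -22) = -22
Root (P1): max(-15, -22) = -15

-15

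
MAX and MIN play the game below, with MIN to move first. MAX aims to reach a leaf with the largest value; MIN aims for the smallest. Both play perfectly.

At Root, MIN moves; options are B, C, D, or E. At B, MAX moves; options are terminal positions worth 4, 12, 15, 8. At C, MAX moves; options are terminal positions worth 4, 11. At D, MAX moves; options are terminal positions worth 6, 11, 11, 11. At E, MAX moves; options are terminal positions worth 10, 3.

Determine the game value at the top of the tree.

10

B (MAX): max(4, 12, 15, 8) = 15
C (MAX): max(4, 11) = 11
D (MAX): max(6, 11, 11, 11) = 11
E (MAX): max(10, 3) = 10
Root (MIN): min(15, 11, 11, 10) = 10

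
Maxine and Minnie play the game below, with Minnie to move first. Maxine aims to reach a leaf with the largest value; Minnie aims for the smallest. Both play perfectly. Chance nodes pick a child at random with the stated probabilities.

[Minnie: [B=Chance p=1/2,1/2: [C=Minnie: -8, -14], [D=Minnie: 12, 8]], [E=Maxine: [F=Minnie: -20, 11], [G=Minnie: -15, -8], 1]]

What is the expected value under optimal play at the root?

C (Minnie): min(-8, -14) = -14
D (Minnie): min(12, 8) = 8
B (Chance): 1/2·-14 + 1/2·8 = -3
F (Minnie): min(-20, 11) = -20
G (Minnie): min(-15, -8) = -15
E (Maxine): max(-20, -15, 1) = 1
Root (Minnie): min(-3, 1) = -3

-3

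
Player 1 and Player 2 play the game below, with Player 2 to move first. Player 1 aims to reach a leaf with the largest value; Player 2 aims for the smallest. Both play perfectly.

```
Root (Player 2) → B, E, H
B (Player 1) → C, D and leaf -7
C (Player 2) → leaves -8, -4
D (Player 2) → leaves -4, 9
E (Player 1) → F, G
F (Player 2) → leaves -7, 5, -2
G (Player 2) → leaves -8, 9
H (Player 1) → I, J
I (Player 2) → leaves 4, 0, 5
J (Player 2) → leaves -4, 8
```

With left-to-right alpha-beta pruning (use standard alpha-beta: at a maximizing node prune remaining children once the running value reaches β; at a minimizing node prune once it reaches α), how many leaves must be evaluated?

12

C [α=-∞,β=+∞]: v=-8
D [α=-8,β=+∞]: v=-4
B [α=-∞,β=+∞]: v=-4
F [α=-∞,β=-4]: v=-7
G [α=-7,β=-4]: v=-8 after child 1 ≤ α → α-cutoff, skip 1
E [α=-∞,β=-4]: v=-7
I [α=-∞,β=-7]: v=0
H [α=-∞,β=-7]: v=0 after child 1 ≥ β → β-cutoff, skip 1
Root [α=-∞,β=+∞]: v=-7
Leaves evaluated: 12 of 15.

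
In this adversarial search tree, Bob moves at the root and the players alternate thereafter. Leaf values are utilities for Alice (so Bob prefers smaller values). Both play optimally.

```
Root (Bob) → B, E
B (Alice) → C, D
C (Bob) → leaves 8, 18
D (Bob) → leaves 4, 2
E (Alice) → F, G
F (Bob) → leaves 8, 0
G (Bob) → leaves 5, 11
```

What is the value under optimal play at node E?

5

F: min(8, 0) = 0
G: min(5, 11) = 5
E: max(0, 5) = 5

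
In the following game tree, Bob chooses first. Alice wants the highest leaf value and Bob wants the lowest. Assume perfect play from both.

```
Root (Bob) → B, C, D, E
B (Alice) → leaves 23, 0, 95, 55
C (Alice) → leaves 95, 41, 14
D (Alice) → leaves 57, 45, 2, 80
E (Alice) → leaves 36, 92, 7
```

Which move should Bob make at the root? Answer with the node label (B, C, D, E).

D

B (Alice): max(23, 0, 95, 55) = 95
C (Alice): max(95, 41, 14) = 95
D (Alice): max(57, 45, 2, 80) = 80
E (Alice): max(36, 92, 7) = 92
Root (Bob): min(95, 95, 80, 92) = 80
Bob picks the child with the lowest value: D (value 80).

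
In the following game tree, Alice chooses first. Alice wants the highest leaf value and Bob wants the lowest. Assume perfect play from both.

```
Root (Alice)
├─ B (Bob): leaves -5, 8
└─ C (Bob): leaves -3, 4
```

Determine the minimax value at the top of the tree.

B (Bob): min(-5, 8) = -5
C (Bob): min(-3, 4) = -3
Root (Alice): max(-5, -3) = -3

-3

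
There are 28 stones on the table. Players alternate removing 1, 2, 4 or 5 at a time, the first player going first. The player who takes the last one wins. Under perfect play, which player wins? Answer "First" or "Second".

First

W/L table (W = player to move can force a win):
i:   0  1  2  3  4  5  6  7  8  9 10 11 12 13 14 15 16 17 18 19 20 21 22 23 24 25 26 27 28
     L  W  W  L  W  W  L  W  W  L  W  W  L  W  W  L  W  W  L  W  W  L  W  W  L  W  W  L  W
Position 28 is W, so the first player wins.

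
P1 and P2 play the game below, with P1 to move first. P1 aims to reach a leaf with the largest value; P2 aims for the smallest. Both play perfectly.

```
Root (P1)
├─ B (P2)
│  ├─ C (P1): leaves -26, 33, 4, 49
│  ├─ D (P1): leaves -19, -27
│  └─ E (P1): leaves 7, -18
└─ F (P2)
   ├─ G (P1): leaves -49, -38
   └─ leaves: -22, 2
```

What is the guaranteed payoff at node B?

-19

C: max(-26, 33, 4, 49) = 49
D: max(-19, -27) = -19
E: max(7, -18) = 7
B: min(49, -19, 7) = -19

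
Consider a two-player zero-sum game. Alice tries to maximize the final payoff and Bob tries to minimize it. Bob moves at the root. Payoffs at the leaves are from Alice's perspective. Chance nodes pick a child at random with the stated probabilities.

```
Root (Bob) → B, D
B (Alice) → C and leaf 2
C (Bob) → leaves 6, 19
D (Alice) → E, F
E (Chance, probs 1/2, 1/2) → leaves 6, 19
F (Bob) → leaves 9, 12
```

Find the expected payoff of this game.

C (Bob): min(6, 19) = 6
B (Alice): max(6, 2) = 6
E (Chance): 1/2·6 + 1/2·19 = 12.5
F (Bob): min(9, 12) = 9
D (Alice): max(12.5, 9) = 12.5
Root (Bob): min(6, 12.5) = 6

6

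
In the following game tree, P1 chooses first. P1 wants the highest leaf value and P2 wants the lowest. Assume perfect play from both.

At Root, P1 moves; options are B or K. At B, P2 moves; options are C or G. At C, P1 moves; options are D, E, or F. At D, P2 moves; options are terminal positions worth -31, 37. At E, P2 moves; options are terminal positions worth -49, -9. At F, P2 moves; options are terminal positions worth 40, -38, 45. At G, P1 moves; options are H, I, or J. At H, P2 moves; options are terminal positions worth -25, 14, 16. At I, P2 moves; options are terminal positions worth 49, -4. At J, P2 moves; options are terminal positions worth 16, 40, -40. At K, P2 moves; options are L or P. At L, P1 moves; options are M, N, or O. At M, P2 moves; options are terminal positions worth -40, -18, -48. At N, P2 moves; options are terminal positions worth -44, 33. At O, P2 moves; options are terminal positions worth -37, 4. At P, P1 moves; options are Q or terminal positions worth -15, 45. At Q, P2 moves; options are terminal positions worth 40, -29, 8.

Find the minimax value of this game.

D (P2): min(-31, 37) = -31
E (P2): min(-49, -9) = -49
F (P2): min(40, -38, 45) = -38
C (P1): max(-31, -49, -38) = -31
H (P2): min(-25, 14, 16) = -25
I (P2): min(49, -4) = -4
J (P2): min(16, 40, -40) = -40
G (P1): max(-25, -4, -40) = -4
B (P2): min(-31, -4) = -31
M (P2): min(-40, -18, -48) = -48
N (P2): min(-44, 33) = -44
O (P2): min(-37, 4) = -37
L (P1): max(-48, -44, -37) = -37
Q (P2): min(40, -29, 8) = -29
P (P1): max(-29, -15, 45) = 45
K (P2): min(-37, 45) = -37
Root (P1): max(-31, -37) = -31

-31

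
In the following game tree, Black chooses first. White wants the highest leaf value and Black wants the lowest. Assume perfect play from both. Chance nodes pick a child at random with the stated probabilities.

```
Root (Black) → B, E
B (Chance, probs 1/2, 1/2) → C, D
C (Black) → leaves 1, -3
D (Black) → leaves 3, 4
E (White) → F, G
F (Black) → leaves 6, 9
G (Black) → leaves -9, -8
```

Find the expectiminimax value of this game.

0

C (Black): min(1, -3) = -3
D (Black): min(3, 4) = 3
B (Chance): 1/2·-3 + 1/2·3 = 0
F (Black): min(6, 9) = 6
G (Black): min(-9, -8) = -9
E (White): max(6, -9) = 6
Root (Black): min(0, 6) = 0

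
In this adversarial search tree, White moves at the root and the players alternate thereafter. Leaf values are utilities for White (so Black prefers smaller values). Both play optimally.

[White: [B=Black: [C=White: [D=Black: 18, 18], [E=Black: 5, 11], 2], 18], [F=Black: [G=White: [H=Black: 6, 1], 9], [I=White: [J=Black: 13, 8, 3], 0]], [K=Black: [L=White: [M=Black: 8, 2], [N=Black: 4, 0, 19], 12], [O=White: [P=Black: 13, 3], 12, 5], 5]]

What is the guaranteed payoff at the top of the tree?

D (Black): min(18, 18) = 18
E (Black): min(5, 11) = 5
C (White): max(18, 5, 2) = 18
B (Black): min(18, 18) = 18
H (Black): min(6, 1) = 1
G (White): max(1, 9) = 9
J (Black): min(13, 8, 3) = 3
I (White): max(3, 0) = 3
F (Black): min(9, 3) = 3
M (Black): min(8, 2) = 2
N (Black): min(4, 0, 19) = 0
L (White): max(2, 0, 12) = 12
P (Black): min(13, 3) = 3
O (White): max(3, 12, 5) = 12
K (Black): min(12, 12, 5) = 5
Root (White): max(18, 3, 5) = 18

18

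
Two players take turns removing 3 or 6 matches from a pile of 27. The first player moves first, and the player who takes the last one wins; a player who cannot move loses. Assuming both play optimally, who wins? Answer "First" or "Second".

Second

i:   0  1  2  3  4  5  6  7  8  9 10 11 12 13 14 15 16 17 18 19 20 21 22 23 24 25 26 27
     L  L  L  W  W  W  W  W  W  L  L  L  W  W  W  W  W  W  L  L  L  W  W  W  W  W  W  L
Position 27 is L, so the second player wins.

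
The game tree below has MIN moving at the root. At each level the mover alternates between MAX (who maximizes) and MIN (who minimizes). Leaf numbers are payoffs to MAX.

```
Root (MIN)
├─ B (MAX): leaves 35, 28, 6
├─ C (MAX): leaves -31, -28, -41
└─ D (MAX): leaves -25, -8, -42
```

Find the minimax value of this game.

-28

B (MAX): max(35, 28, 6) = 35
C (MAX): max(-31, -28, -41) = -28
D (MAX): max(-25, -8, -42) = -8
Root (MIN): min(35, -28, -8) = -28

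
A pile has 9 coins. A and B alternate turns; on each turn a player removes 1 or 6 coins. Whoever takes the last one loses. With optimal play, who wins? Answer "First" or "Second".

Positions where the player to move wins (W) vs loses (L):
i:   0  1  2  3  4  5  6  7  8  9
     W  L  W  L  W  L  W  W  L  W
Position 9 is W, so the first player wins.

First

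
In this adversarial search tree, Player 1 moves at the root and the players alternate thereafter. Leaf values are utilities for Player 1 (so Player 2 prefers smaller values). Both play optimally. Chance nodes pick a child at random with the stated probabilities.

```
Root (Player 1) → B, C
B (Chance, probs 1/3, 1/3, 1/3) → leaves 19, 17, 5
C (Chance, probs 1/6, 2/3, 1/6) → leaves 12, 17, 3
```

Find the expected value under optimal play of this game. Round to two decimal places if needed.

B (Chance): 1/3·19 + 1/3·17 + 1/3·5 = 13.67
C (Chance): 1/6·12 + 2/3·17 + 1/6·3 = 13.83
Root (Player 1): max(13.67, 13.83) = 13.83

13.83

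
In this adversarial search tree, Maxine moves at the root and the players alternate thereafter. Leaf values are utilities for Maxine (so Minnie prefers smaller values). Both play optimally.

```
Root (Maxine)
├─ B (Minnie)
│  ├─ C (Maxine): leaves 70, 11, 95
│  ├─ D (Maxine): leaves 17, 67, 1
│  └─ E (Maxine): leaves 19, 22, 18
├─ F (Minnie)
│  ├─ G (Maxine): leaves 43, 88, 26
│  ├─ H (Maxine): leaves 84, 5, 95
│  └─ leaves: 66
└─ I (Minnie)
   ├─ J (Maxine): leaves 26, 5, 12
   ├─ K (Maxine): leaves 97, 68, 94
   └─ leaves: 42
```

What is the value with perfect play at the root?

C (Maxine): max(70, 11, 95) = 95
D (Maxine): max(17, 67, 1) = 67
E (Maxine): max(19, 22, 18) = 22
B (Minnie): min(95, 67, 22) = 22
G (Maxine): max(43, 88, 26) = 88
H (Maxine): max(84, 5, 95) = 95
F (Minnie): min(88, 95, 66) = 66
J (Maxine): max(26, 5, 12) = 26
K (Maxine): max(97, 68, 94) = 97
I (Minnie): min(26, 97, 42) = 26
Root (Maxine): max(22, 66, 26) = 66

66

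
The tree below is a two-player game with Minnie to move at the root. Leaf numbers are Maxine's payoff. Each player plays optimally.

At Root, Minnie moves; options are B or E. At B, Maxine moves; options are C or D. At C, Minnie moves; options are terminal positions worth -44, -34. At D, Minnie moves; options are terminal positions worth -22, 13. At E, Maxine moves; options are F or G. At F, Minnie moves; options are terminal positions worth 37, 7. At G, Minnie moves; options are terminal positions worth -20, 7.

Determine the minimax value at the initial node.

C (Minnie): min(-44, -34) = -44
D (Minnie): min(-22, 13) = -22
B (Maxine): max(-44, -22) = -22
F (Minnie): min(37, 7) = 7
G (Minnie): min(-20, 7) = -20
E (Maxine): max(7, -20) = 7
Root (Minnie): min(-22, 7) = -22

-22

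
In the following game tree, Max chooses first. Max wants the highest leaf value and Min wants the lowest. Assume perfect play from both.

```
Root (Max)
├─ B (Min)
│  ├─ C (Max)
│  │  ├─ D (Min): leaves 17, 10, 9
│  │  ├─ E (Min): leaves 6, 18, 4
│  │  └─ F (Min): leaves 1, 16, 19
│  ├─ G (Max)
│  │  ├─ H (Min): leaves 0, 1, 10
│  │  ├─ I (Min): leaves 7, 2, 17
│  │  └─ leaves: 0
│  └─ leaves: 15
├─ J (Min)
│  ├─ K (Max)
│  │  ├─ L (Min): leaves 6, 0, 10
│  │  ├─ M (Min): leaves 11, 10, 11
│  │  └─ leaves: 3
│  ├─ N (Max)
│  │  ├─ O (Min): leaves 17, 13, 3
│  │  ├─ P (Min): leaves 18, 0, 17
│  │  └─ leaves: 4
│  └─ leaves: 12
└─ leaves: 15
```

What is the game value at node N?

O: min(17, 13, 3) = 3
P: min(18, 0, 17) = 0
N: max(3, 0, 4) = 4

4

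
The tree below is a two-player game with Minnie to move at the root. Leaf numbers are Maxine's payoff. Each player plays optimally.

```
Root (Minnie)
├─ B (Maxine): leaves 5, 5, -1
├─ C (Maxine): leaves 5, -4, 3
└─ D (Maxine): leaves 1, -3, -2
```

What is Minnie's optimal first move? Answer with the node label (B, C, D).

D

B (Maxine): max(5, 5, -1) = 5
C (Maxine): max(5, -4, 3) = 5
D (Maxine): max(1, -3, -2) = 1
Root (Minnie): min(5, 5, 1) = 1
Minnie picks the child with the lowest value: D (value 1).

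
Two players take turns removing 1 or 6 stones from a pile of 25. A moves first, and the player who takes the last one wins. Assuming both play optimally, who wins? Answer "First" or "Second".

Second

Positions where the player to move wins (W) vs loses (L):
i:   0  1  2  3  4  5  6  7  8  9 10 11 12 13 14 15 16 17 18 19 20 21 22 23 24 25
     L  W  L  W  L  W  W  L  W  L  W  L  W  W  L  W  L  W  L  W  W  L  W  L  W  L
Position 25 is L, so the second player wins.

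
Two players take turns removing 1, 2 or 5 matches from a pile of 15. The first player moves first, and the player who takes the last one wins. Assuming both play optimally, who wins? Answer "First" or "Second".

Compute winning (W) and losing (L) positions by backward induction:
i:   0  1  2  3  4  5  6  7  8  9 10 11 12 13 14 15
     L  W  W  L  W  W  L  W  W  L  W  W  L  W  W  L
Position 15 is L, so the second player wins.

Second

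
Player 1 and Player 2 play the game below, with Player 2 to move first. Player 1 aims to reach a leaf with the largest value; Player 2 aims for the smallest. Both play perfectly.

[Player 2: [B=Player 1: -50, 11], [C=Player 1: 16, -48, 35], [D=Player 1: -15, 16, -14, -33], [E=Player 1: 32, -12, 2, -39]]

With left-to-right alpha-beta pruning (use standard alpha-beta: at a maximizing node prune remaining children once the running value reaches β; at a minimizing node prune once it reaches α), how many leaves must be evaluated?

6

B [α=-∞,β=+∞]: v=11
C [α=-∞,β=11]: v=16 after child 1 ≥ β → β-cutoff, skip 2
D [α=-∞,β=11]: v=16 after child 2 ≥ β → β-cutoff, skip 2
E [α=-∞,β=11]: v=32 after child 1 ≥ β → β-cutoff, skip 3
Root [α=-∞,β=+∞]: v=11
Leaves evaluated: 6 of 13.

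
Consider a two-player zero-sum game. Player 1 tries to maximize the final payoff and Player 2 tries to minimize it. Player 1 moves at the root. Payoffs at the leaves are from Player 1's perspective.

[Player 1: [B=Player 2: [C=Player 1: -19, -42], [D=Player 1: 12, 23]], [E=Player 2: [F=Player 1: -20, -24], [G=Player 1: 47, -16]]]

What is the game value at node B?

-19

C: max(-19, -42) = -19
D: max(12, 23) = 23
B: min(-19, 23) = -19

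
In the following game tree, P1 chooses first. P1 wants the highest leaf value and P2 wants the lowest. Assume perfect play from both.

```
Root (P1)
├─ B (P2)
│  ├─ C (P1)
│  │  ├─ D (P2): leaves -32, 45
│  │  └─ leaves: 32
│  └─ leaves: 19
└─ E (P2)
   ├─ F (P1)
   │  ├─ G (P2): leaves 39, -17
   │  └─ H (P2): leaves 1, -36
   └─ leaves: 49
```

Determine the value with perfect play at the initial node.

D (P2): min(-32, 45) = -32
C (P1): max(-32, 32) = 32
B (P2): min(32, 19) = 19
G (P2): min(39, -17) = -17
H (P2): min(1, -36) = -36
F (P1): max(-17, -36) = -17
E (P2): min(-17, 49) = -17
Root (P1): max(19, -17) = 19

19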